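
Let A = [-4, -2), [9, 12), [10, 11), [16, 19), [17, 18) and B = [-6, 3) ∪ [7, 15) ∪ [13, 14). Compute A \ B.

A, merged: [-4, -2), [9, 12), [16, 19).
B, merged: [-6, 3), [7, 15).
[-4, -2): fully covered by B → removed.
[9, 12): fully covered by B → removed.
[16, 19): no B overlap → unchanged.

[16, 19)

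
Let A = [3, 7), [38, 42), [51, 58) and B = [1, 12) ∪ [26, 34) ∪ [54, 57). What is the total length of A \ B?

8

A \ B = [38, 42), [51, 54), [57, 58).
Total: 4 + 3 + 1 = 8.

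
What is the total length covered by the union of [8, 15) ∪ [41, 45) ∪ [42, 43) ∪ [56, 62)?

Merged: [8, 15), [41, 45), [56, 62).
Lengths: 7 + 4 + 6 = 17.

17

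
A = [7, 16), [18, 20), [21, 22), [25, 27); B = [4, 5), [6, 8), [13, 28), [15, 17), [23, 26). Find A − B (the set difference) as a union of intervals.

Merge the second list: [4, 5), [6, 8), [13, 28).
[7, 16) \ B = [8, 13).
[18, 20): entirely removed.
[21, 22): entirely removed.
[25, 27): entirely removed.

[8, 13)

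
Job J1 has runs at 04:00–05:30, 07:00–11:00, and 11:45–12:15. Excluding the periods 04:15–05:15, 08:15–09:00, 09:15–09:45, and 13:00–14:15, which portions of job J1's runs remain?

04:00–05:30 with B removed leaves 04:00–04:15, 05:15–05:30.
07:00–11:00 with B removed leaves 07:00–08:15, 09:00–09:15, 09:45–11:00.
11:45–12:15 is untouched.

04:00–04:15, 05:15–05:30, 07:00–08:15, 09:00–09:15, 09:45–11:00, 11:45–12:15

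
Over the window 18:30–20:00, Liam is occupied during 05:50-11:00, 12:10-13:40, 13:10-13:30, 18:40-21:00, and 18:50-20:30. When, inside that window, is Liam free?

After merging, the occupied span is 05:50–11:00, 12:10–13:40, 18:40–21:00.
Uncovered inside 18:30–20:00: 18:30–18:40.

18:30–18:40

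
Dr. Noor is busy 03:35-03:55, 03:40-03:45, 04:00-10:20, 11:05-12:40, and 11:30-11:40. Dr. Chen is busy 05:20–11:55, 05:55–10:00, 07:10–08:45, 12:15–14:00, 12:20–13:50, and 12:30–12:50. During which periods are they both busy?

05:20–10:20, 11:05–11:55, 12:15–12:40

First set merges to 03:35–03:55, 04:00–10:20, 11:05–12:40.
Second set merges to 05:20–11:55, 12:15–14:00.
03:35–03:55 falls entirely outside B.
04:00–10:20 overlaps B on 05:20–10:20.
11:05–12:40 overlaps B on 11:05–11:55, 12:15–12:40.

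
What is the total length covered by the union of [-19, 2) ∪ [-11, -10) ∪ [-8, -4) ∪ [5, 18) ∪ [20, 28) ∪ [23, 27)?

Merged: [-19, 2), [5, 18), [20, 28).
Lengths: 21 + 13 + 8 = 42.

42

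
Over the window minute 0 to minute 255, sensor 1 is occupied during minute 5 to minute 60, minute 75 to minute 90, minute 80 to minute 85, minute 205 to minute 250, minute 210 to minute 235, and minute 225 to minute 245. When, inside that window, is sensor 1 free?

After merging, the occupied span is minute 5 to minute 60, minute 75 to minute 90, minute 205 to minute 250.
Gaps within minute 0 to minute 255: minute 0 to minute 5, minute 60 to minute 75, minute 90 to minute 205, minute 250 to minute 255.

minute 0 to minute 5, minute 60 to minute 75, minute 90 to minute 205, minute 250 to minute 255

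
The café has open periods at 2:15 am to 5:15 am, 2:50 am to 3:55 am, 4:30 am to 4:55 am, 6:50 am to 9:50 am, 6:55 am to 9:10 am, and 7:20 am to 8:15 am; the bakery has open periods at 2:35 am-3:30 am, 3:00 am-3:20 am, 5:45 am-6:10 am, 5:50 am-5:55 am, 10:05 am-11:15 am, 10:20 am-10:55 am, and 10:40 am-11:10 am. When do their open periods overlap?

First set merges to 2:15 am–5:15 am, 6:50 am–9:50 am.
Second set merges to 2:35 am–3:30 am, 5:45 am–6:10 am, 10:05 am–11:15 am.
2:15 am–5:15 am overlaps B on 2:35 am–3:30 am.
6:50 am–9:50 am falls entirely outside B.

2:35 am–3:30 am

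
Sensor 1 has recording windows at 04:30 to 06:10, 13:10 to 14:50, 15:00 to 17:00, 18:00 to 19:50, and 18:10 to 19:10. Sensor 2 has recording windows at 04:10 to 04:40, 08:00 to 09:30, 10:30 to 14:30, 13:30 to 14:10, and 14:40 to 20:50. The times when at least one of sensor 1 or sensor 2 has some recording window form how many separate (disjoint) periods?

3

Merge the first list: 04:30-06:10, 13:10-14:50, 15:00-17:00, 18:00-19:50.
Merge the second list: 04:10-04:40, 08:00-09:30, 10:30-14:30, 14:40-20:50.
A ∪ B = 04:10-06:10, 08:00-09:30, 10:30-20:50.
That is 3 disjoint pieces.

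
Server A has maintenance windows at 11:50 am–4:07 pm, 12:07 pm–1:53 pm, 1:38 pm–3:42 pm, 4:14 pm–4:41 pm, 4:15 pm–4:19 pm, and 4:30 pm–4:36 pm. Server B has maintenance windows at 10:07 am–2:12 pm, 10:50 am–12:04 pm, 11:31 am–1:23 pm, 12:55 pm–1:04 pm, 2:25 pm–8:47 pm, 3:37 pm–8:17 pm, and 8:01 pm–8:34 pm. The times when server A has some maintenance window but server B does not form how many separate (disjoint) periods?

1

A, merged: 11:50 am-4:07 pm, 4:14 pm-4:41 pm.
B, merged: 10:07 am-2:12 pm, 2:25 pm-8:47 pm.
A \ B = 2:12 pm-2:25 pm.
That is 1 disjoint piece.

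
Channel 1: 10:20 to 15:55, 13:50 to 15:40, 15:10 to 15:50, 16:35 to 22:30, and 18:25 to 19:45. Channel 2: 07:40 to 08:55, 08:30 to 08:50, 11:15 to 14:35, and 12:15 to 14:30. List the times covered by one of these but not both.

Merge the first list: 10:20–15:55, 16:35–22:30.
Merge the second list: 07:40–08:55, 11:15–14:35.
Only in the first: 10:20–11:15, 14:35–15:55, 16:35–22:30.
Only in the second: 07:40–08:55.
Together these are the periods covered by exactly one.

07:40–08:55, 10:20–11:15, 14:35–15:55, 16:35–22:30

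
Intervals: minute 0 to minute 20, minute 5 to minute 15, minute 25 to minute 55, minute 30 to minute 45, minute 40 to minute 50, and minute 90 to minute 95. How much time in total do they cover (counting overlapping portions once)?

55 minutes

Merged: minute 0 to minute 20, minute 25 to minute 55, minute 90 to minute 95.
Lengths: 20 minutes + 30 minutes + 5 minutes = 55 minutes.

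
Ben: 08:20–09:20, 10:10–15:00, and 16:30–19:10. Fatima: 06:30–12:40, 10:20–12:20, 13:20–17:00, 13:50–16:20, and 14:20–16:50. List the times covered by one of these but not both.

06:30–08:20, 09:20–10:10, 12:40–13:20, 15:00–16:30, 17:00–19:10

Second set merges to 06:30–12:40, 13:20–17:00.
Only in the first: 12:40–13:20, 17:00–19:10.
Only in the second: 06:30–08:20, 09:20–10:10, 15:00–16:30.
Together these are the periods covered by exactly one.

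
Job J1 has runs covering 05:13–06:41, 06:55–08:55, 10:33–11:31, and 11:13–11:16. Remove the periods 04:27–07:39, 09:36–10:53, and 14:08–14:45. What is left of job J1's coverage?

07:39–08:55, 10:53–11:31

First set merges to 05:13–06:41, 06:55–08:55, 10:33–11:31.
05:13–06:41: fully covered by B → removed.
06:55–08:55 minus B → 07:39–08:55.
10:33–11:31 minus B → 10:53–11:31.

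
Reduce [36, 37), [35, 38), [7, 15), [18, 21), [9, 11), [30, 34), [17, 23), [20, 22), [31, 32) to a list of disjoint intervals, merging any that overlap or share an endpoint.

Sort by start: [7, 15), [9, 11), [17, 23), [18, 21), [20, 22), [30, 34), [31, 32), [35, 38), [36, 37).
[9, 11) overlaps/touches [7, 15) → extend to [7, 15).
[17, 23) is disjoint → start new block.
[18, 21) overlaps/touches [17, 23) → extend to [17, 23).
[20, 22) overlaps/touches [17, 23) → extend to [17, 23).
[30, 34) is disjoint → start new block.
[31, 32) overlaps/touches [30, 34) → extend to [30, 34).
[35, 38) is disjoint → start new block.
[36, 37) overlaps/touches [35, 38) → extend to [35, 38).

[7, 15) ∪ [17, 23) ∪ [30, 34) ∪ [35, 38)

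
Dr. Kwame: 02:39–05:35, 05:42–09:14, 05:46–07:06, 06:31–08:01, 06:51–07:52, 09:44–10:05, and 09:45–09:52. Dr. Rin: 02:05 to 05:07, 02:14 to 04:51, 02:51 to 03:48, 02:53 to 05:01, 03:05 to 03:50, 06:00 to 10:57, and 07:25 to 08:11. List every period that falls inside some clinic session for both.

02:39-05:07, 06:00-09:14, 09:44-10:05

Merge the first list: 02:39-05:35, 05:42-09:14, 09:44-10:05.
Merge the second list: 02:05-05:07, 06:00-10:57.
02:39-05:35 meets the second set on 02:39-05:07.
05:42-09:14 meets the second set on 06:00-09:14.
09:44-10:05 meets the second set on 09:44-10:05.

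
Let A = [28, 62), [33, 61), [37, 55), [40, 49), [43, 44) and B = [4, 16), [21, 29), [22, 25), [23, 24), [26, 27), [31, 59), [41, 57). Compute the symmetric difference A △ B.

[4, 16) ∪ [21, 28) ∪ [29, 31) ∪ [59, 62)

Merge the first list: [28, 62).
Merge the second list: [4, 16), [21, 29), [31, 59).
Only in the first: [29, 31), [59, 62).
Only in the second: [4, 16), [21, 28).
Together these are the periods covered by exactly one.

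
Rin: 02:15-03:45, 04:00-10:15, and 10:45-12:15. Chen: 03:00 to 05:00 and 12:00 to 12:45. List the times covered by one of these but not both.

Only in the first: 02:15-03:00, 05:00-10:15, 10:45-12:00.
Only in the second: 03:45-04:00, 12:15-12:45.
Together these are the periods covered by exactly one.

02:15-03:00, 03:45-04:00, 05:00-10:15, 10:45-12:00, 12:15-12:45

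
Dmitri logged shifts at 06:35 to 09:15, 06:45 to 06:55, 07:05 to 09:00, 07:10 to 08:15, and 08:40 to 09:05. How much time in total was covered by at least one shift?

2 h 40 min

Merged: 06:35-09:15.
Length: 2 h 40 min.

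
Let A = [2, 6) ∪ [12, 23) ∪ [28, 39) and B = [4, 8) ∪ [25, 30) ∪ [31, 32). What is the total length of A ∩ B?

5

A ∩ B = [4, 6), [28, 30), [31, 32).
Total: 2 + 2 + 1 = 5.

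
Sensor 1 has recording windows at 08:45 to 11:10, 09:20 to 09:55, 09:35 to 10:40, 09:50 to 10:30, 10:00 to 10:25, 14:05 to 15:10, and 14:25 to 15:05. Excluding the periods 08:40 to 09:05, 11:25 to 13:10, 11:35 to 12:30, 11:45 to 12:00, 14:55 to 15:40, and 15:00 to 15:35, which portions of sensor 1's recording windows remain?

First set merges to 08:45-11:10, 14:05-15:10.
Second set merges to 08:40-09:05, 11:25-13:10, 14:55-15:40.
08:45-11:10 with B removed leaves 09:05-11:10.
14:05-15:10 with B removed leaves 14:05-14:55.

09:05-11:10, 14:05-14:55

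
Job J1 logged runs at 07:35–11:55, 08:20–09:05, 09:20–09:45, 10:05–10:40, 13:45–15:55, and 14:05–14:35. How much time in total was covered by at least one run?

6 h 30 min

Merged: 07:35–11:55, 13:45–15:55.
Lengths: 4 h 20 min + 2 h 10 min = 6 h 30 min.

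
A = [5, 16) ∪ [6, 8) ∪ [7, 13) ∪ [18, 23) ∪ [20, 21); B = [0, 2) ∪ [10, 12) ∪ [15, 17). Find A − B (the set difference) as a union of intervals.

[5, 10) ∪ [12, 15) ∪ [18, 23)

A, merged: [5, 16), [18, 23).
[5, 16) \ B = [5, 10), [12, 15).
[18, 23): nothing removed.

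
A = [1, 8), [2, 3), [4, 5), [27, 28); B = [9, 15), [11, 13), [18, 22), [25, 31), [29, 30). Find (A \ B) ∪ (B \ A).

[1, 8) ∪ [9, 15) ∪ [18, 22) ∪ [25, 27) ∪ [28, 31)

Merge the first list: [1, 8), [27, 28).
Merge the second list: [9, 15), [18, 22), [25, 31).
A \ B = [1, 8).
B \ A = [9, 15), [18, 22), [25, 27), [28, 31).
Union of the two gives the symmetric difference.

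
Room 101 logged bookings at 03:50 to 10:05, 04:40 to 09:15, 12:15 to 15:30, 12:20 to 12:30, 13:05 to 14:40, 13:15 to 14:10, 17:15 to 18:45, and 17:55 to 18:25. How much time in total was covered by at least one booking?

Merged: 03:50-10:05, 12:15-15:30, 17:15-18:45.
Lengths: 6 h 15 min + 3 h 15 min + 1 h 30 min = 11 h.

11 h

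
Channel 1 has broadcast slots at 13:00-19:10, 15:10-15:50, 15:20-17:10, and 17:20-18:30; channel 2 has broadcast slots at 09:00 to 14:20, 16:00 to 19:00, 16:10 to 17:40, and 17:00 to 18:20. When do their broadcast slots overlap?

A, merged: 13:00–19:10.
B, merged: 09:00–14:20, 16:00–19:00.
13:00–19:10 meets the second set on 13:00–14:20, 16:00–19:00.

13:00–14:20, 16:00–19:00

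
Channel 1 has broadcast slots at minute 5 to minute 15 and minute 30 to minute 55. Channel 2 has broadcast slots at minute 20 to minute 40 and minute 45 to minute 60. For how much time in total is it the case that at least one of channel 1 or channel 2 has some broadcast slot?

A ∪ B = minute 5 to minute 15, minute 20 to minute 60.
Total: 10 minutes + 40 minutes = 50 minutes.

50 minutes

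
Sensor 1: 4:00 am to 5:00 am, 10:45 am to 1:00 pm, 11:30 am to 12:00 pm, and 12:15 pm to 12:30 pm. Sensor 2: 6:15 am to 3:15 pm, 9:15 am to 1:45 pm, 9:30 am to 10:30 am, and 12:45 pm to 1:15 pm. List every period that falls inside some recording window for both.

A, merged: 4:00 am-5:00 am, 10:45 am-1:00 pm.
B, merged: 6:15 am-3:15 pm.
4:00 am-5:00 am falls entirely outside B.
10:45 am-1:00 pm overlaps B on 10:45 am-1:00 pm.

10:45 am-1:00 pm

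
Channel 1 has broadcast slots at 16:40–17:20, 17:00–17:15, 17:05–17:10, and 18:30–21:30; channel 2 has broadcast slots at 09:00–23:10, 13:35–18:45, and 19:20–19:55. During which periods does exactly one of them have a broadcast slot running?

A, merged: 16:40–17:20, 18:30–21:30.
B, merged: 09:00–23:10.
Only in the first: none.
Only in the second: 09:00–16:40, 17:20–18:30, 21:30–23:10.
Together these are the periods covered by exactly one.

09:00–16:40, 17:20–18:30, 21:30–23:10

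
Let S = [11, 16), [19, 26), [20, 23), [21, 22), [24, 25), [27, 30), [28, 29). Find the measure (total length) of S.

Merged: [11, 16), [19, 26), [27, 30).
Lengths: 5 + 7 + 3 = 15.

15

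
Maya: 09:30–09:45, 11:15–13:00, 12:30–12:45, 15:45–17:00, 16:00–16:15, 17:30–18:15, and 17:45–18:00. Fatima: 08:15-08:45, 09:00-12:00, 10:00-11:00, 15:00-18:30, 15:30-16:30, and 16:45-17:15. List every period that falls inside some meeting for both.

Merge the first list: 09:30-09:45, 11:15-13:00, 15:45-17:00, 17:30-18:15.
Merge the second list: 08:15-08:45, 09:00-12:00, 15:00-18:30.
09:30-09:45 overlaps B on 09:30-09:45.
11:15-13:00 overlaps B on 11:15-12:00.
15:45-17:00 overlaps B on 15:45-17:00.
17:30-18:15 overlaps B on 17:30-18:15.

09:30-09:45, 11:15-12:00, 15:45-17:00, 17:30-18:15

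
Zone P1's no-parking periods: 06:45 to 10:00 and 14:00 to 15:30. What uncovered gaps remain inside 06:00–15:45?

After merging, the occupied span is 06:45–10:00, 14:00–15:30.
Uncovered inside 06:00–15:45: 06:00–06:45, 10:00–14:00, 15:30–15:45.

06:00–06:45, 10:00–14:00, 15:30–15:45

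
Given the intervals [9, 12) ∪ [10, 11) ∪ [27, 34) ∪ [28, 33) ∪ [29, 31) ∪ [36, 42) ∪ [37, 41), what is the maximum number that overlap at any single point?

3

At 29, 3 of the intervals are simultaneously active.
No point has more.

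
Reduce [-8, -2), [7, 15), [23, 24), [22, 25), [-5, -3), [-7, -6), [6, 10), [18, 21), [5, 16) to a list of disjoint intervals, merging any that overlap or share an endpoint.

[-8, -2) ∪ [5, 16) ∪ [18, 21) ∪ [22, 25)

Sort by start: [-8, -2), [-7, -6), [-5, -3), [5, 16), [6, 10), [7, 15), [18, 21), [22, 25), [23, 24).
[-7, -6) overlaps/touches [-8, -2) → extend to [-8, -2).
[-5, -3) overlaps/touches [-8, -2) → extend to [-8, -2).
[5, 16) is disjoint → start new block.
[6, 10) overlaps/touches [5, 16) → extend to [5, 16).
[7, 15) overlaps/touches [5, 16) → extend to [5, 16).
[18, 21) is disjoint → start new block.
[22, 25) is disjoint → start new block.
[23, 24) overlaps/touches [22, 25) → extend to [22, 25).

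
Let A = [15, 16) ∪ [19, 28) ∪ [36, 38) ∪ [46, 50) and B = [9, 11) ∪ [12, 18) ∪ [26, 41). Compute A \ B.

[15, 16): entirely removed.
[19, 28) \ B = [19, 26).
[36, 38): entirely removed.
[46, 50): nothing removed.

[19, 26) ∪ [46, 50)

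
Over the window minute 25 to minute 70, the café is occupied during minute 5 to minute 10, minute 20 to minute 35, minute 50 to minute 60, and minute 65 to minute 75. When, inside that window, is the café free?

minute 35 to minute 50, minute 60 to minute 65

The merged coverage is minute 5 to minute 10, minute 20 to minute 35, minute 50 to minute 60, minute 65 to minute 75.
Complement within minute 25 to minute 70: minute 35 to minute 50, minute 60 to minute 65.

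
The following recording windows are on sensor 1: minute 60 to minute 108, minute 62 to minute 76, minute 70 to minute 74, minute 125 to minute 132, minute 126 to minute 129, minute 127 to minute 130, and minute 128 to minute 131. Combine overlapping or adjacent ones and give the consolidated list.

minute 60 to minute 108, minute 125 to minute 132

minute 62 to minute 76 overlaps/touches minute 60 to minute 108 → extend to minute 60 to minute 108.
minute 70 to minute 74 overlaps/touches minute 60 to minute 108 → extend to minute 60 to minute 108.
minute 125 to minute 132 is disjoint → start new block.
minute 126 to minute 129 overlaps/touches minute 125 to minute 132 → extend to minute 125 to minute 132.
minute 127 to minute 130 overlaps/touches minute 125 to minute 132 → extend to minute 125 to minute 132.
minute 128 to minute 131 overlaps/touches minute 125 to minute 132 → extend to minute 125 to minute 132.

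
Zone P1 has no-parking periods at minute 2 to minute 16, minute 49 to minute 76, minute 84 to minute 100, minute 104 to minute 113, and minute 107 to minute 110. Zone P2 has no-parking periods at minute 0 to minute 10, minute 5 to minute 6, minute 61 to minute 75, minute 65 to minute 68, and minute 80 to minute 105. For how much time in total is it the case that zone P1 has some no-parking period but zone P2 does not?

Merge the first list: minute 2 to minute 16, minute 49 to minute 76, minute 84 to minute 100, minute 104 to minute 113.
Merge the second list: minute 0 to minute 10, minute 61 to minute 75, minute 80 to minute 105.
A \ B = minute 10 to minute 16, minute 49 to minute 61, minute 75 to minute 76, minute 105 to minute 113.
Total: 6 minutes + 12 minutes + 1 minute + 8 minutes = 27 minutes.

27 minutes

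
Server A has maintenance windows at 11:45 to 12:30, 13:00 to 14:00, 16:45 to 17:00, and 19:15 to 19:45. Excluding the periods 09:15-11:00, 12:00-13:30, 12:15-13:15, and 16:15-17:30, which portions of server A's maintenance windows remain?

Second set merges to 09:15–11:00, 12:00–13:30, 16:15–17:30.
11:45–12:30 minus B → 11:45–12:00.
13:00–14:00 minus B → 13:30–14:00.
16:45–17:00: fully covered by B → removed.
19:15–19:45: no B overlap → unchanged.

11:45–12:00, 13:30–14:00, 19:15–19:45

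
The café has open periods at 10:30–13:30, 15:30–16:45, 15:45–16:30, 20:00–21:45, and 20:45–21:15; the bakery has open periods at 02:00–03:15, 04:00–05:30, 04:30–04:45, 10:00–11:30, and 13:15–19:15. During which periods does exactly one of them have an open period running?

02:00-03:15, 04:00-05:30, 10:00-10:30, 11:30-13:15, 13:30-15:30, 16:45-19:15, 20:00-21:45

Merge the first list: 10:30-13:30, 15:30-16:45, 20:00-21:45.
Merge the second list: 02:00-03:15, 04:00-05:30, 10:00-11:30, 13:15-19:15.
A \ B = 11:30-13:15, 20:00-21:45.
B \ A = 02:00-03:15, 04:00-05:30, 10:00-10:30, 13:30-15:30, 16:45-19:15.
Union of the two gives the symmetric difference.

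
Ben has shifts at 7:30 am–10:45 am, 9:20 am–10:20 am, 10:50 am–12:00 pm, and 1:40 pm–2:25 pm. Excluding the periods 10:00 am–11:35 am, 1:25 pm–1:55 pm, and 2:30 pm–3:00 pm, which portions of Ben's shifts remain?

A, merged: 7:30 am-10:45 am, 10:50 am-12:00 pm, 1:40 pm-2:25 pm.
7:30 am-10:45 am with B removed leaves 7:30 am-10:00 am.
10:50 am-12:00 pm with B removed leaves 11:35 am-12:00 pm.
1:40 pm-2:25 pm with B removed leaves 1:55 pm-2:25 pm.

7:30 am-10:00 am, 11:35 am-12:00 pm, 1:55 pm-2:25 pm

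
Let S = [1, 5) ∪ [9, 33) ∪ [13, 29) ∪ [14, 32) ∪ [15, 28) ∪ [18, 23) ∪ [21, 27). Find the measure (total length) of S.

28

Merged: [1, 5), [9, 33).
Lengths: 4 + 24 = 28.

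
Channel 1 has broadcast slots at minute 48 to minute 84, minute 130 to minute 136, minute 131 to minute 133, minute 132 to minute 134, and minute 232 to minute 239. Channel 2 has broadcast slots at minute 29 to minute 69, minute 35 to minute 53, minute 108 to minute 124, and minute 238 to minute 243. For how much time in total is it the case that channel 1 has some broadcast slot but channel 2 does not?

27 minutes

Merge the first list: minute 48 to minute 84, minute 130 to minute 136, minute 232 to minute 239.
Merge the second list: minute 29 to minute 69, minute 108 to minute 124, minute 238 to minute 243.
A \ B = minute 69 to minute 84, minute 130 to minute 136, minute 232 to minute 238.
Total: 15 minutes + 6 minutes + 6 minutes = 27 minutes.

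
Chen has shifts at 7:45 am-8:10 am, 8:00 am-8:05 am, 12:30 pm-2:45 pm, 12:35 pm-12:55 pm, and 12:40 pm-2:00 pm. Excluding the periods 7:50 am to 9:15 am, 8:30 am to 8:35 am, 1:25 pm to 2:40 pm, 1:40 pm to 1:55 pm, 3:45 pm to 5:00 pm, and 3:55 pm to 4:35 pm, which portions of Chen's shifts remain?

7:45 am-7:50 am, 12:30 pm-1:25 pm, 2:40 pm-2:45 pm

First set merges to 7:45 am-8:10 am, 12:30 pm-2:45 pm.
Second set merges to 7:50 am-9:15 am, 1:25 pm-2:40 pm, 3:45 pm-5:00 pm.
7:45 am-8:10 am \ B = 7:45 am-7:50 am.
12:30 pm-2:45 pm \ B = 12:30 pm-1:25 pm, 2:40 pm-2:45 pm.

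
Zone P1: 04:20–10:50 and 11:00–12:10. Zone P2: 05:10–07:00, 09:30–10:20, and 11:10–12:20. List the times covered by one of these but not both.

Only in the first: 04:20–05:10, 07:00–09:30, 10:20–10:50, 11:00–11:10.
Only in the second: 12:10–12:20.
Together these are the periods covered by exactly one.

04:20–05:10, 07:00–09:30, 10:20–10:50, 11:00–11:10, 12:10–12:20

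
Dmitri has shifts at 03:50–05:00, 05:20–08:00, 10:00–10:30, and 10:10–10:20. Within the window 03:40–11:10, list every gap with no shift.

The merged coverage is 03:50–05:00, 05:20–08:00, 10:00–10:30.
Complement within 03:40–11:10: 03:40–03:50, 05:00–05:20, 08:00–10:00, 10:30–11:10.

03:40–03:50, 05:00–05:20, 08:00–10:00, 10:30–11:10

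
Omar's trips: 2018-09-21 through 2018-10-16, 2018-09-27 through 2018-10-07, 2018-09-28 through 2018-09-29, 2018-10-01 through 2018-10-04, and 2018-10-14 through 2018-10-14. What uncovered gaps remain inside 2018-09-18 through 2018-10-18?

Covered (merged): 2018-09-21 through 2018-10-16.
Complement within 2018-09-18 through 2018-10-18: 2018-09-18 through 2018-09-20, 2018-10-17 through 2018-10-18.

2018-09-18 through 2018-09-20, 2018-10-17 through 2018-10-18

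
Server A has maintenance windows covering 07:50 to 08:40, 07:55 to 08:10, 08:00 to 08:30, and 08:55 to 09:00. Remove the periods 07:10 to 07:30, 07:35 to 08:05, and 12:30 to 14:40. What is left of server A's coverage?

08:05–08:40, 08:55–09:00

A, merged: 07:50–08:40, 08:55–09:00.
07:50–08:40 with B removed leaves 08:05–08:40.
08:55–09:00 is untouched.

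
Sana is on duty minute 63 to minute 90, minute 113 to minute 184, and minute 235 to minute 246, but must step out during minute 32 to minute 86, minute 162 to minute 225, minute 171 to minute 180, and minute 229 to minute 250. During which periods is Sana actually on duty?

minute 86 to minute 90, minute 113 to minute 162

Second set merges to minute 32 to minute 86, minute 162 to minute 225, minute 229 to minute 250.
minute 63 to minute 90 minus B → minute 86 to minute 90.
minute 113 to minute 184 minus B → minute 113 to minute 162.
minute 235 to minute 246: fully covered by B → removed.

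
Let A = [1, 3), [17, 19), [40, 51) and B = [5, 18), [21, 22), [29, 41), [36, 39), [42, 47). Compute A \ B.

Second set merges to [5, 18), [21, 22), [29, 41), [42, 47).
[1, 3): no B overlap → unchanged.
[17, 19) minus B → [18, 19).
[40, 51) minus B → [41, 42), [47, 51).

[1, 3) ∪ [18, 19) ∪ [41, 42) ∪ [47, 51)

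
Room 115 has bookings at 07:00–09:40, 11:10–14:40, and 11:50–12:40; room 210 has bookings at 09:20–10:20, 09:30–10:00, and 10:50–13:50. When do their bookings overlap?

09:20–09:40, 11:10–13:50

A, merged: 07:00–09:40, 11:10–14:40.
B, merged: 09:20–10:20, 10:50–13:50.
07:00–09:40 ∩ B → 09:20–09:40.
11:10–14:40 ∩ B → 11:10–13:50.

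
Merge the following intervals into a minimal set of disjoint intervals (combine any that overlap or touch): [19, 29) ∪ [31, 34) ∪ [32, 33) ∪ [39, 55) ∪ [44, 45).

[31, 34) is disjoint → start new block.
[32, 33) overlaps/touches [31, 34) → extend to [31, 34).
[39, 55) is disjoint → start new block.
[44, 45) overlaps/touches [39, 55) → extend to [39, 55).

[19, 29) ∪ [31, 34) ∪ [39, 55)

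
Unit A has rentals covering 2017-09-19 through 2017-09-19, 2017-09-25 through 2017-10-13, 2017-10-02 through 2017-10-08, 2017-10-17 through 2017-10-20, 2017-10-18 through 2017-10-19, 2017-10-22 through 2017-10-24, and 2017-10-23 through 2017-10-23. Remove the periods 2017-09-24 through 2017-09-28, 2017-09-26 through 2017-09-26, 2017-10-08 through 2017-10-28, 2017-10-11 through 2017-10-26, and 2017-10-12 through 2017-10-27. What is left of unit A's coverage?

2017-09-19 through 2017-09-19, 2017-09-29 through 2017-10-07

First set merges to 2017-09-19 through 2017-09-19, 2017-09-25 through 2017-10-13, 2017-10-17 through 2017-10-20, 2017-10-22 through 2017-10-24.
Second set merges to 2017-09-24 through 2017-09-28, 2017-10-08 through 2017-10-28.
2017-09-19 through 2017-09-19 is untouched.
2017-09-25 through 2017-10-13 with B removed leaves 2017-09-29 through 2017-10-07.
2017-10-17 through 2017-10-20 lies entirely inside B → drops out.
2017-10-22 through 2017-10-24 lies entirely inside B → drops out.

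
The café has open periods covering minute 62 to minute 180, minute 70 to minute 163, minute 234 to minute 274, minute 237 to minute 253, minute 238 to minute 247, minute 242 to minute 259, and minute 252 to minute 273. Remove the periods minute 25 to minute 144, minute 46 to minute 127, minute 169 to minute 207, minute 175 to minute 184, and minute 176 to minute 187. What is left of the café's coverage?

minute 144 to minute 169, minute 234 to minute 274

Merge the first list: minute 62 to minute 180, minute 234 to minute 274.
Merge the second list: minute 25 to minute 144, minute 169 to minute 207.
minute 62 to minute 180 \ B = minute 144 to minute 169.
minute 234 to minute 274: nothing removed.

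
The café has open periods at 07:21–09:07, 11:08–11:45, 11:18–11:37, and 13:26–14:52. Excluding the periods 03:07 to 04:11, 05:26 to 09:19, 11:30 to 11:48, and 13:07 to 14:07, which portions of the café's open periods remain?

11:08-11:30, 14:07-14:52

Merge the first list: 07:21-09:07, 11:08-11:45, 13:26-14:52.
07:21-09:07: entirely removed.
11:08-11:45 \ B = 11:08-11:30.
13:26-14:52 \ B = 14:07-14:52.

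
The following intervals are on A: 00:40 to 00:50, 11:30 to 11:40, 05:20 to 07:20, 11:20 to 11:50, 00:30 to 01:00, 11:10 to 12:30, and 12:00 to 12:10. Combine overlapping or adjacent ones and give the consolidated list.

00:30–01:00, 05:20–07:20, 11:10–12:30

Sort by start: 00:30–01:00, 00:40–00:50, 05:20–07:20, 11:10–12:30, 11:20–11:50, 11:30–11:40, 12:00–12:10.
00:40–00:50 overlaps/touches 00:30–01:00 → extend to 00:30–01:00.
05:20–07:20 is disjoint → start new block.
11:10–12:30 is disjoint → start new block.
11:20–11:50 overlaps/touches 11:10–12:30 → extend to 11:10–12:30.
11:30–11:40 overlaps/touches 11:10–12:30 → extend to 11:10–12:30.
12:00–12:10 overlaps/touches 11:10–12:30 → extend to 11:10–12:30.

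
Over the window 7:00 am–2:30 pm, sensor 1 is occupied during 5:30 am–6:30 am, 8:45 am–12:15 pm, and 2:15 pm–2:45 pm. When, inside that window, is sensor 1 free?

7:00 am–8:45 am, 12:15 pm–2:15 pm

The merged coverage is 5:30 am–6:30 am, 8:45 am–12:15 pm, 2:15 pm–2:45 pm.
Complement within 7:00 am–2:30 pm: 7:00 am–8:45 am, 12:15 pm–2:15 pm.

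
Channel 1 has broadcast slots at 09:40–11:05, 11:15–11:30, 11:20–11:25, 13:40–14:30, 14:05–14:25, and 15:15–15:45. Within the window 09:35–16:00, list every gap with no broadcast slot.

09:35-09:40, 11:05-11:15, 11:30-13:40, 14:30-15:15, 15:45-16:00

After merging, the occupied span is 09:40-11:05, 11:15-11:30, 13:40-14:30, 15:15-15:45.
Uncovered inside 09:35-16:00: 09:35-09:40, 11:05-11:15, 11:30-13:40, 14:30-15:15, 15:45-16:00.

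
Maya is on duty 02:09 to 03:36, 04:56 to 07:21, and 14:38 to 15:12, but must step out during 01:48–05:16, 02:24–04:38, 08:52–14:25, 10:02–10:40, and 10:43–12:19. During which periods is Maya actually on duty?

B, merged: 01:48–05:16, 08:52–14:25.
02:09–03:36: entirely removed.
04:56–07:21 \ B = 05:16–07:21.
14:38–15:12: nothing removed.

05:16–07:21, 14:38–15:12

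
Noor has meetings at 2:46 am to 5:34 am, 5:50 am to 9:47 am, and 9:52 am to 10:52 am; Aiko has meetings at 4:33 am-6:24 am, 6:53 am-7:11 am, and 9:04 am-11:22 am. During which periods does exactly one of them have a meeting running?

A \ B = 2:46 am–4:33 am, 6:24 am–6:53 am, 7:11 am–9:04 am.
B \ A = 5:34 am–5:50 am, 9:47 am–9:52 am, 10:52 am–11:22 am.
Union of the two gives the symmetric difference.

2:46 am–4:33 am, 5:34 am–5:50 am, 6:24 am–6:53 am, 7:11 am–9:04 am, 9:47 am–9:52 am, 10:52 am–11:22 am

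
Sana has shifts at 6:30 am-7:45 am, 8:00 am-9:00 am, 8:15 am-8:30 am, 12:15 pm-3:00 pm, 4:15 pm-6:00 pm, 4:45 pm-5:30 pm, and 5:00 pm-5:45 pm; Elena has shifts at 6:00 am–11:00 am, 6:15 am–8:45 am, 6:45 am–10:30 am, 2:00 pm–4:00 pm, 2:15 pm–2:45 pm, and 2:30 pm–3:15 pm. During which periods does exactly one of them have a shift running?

6:00 am–6:30 am, 7:45 am–8:00 am, 9:00 am–11:00 am, 12:15 pm–2:00 pm, 3:00 pm–4:00 pm, 4:15 pm–6:00 pm

Merge the first list: 6:30 am–7:45 am, 8:00 am–9:00 am, 12:15 pm–3:00 pm, 4:15 pm–6:00 pm.
Merge the second list: 6:00 am–11:00 am, 2:00 pm–4:00 pm.
A \ B = 12:15 pm–2:00 pm, 4:15 pm–6:00 pm.
B \ A = 6:00 am–6:30 am, 7:45 am–8:00 am, 9:00 am–11:00 am, 3:00 pm–4:00 pm.
Union of the two gives the symmetric difference.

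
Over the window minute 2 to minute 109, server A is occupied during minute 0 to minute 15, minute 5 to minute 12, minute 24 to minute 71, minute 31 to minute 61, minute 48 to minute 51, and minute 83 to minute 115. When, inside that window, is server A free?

minute 15 to minute 24, minute 71 to minute 83

Covered (merged): minute 0 to minute 15, minute 24 to minute 71, minute 83 to minute 115.
Uncovered inside minute 2 to minute 109: minute 15 to minute 24, minute 71 to minute 83.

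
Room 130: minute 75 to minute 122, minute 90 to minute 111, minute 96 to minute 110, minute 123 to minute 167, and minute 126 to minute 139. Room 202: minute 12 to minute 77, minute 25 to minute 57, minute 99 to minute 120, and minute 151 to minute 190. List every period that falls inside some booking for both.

minute 75 to minute 77, minute 99 to minute 120, minute 151 to minute 167

First set merges to minute 75 to minute 122, minute 123 to minute 167.
Second set merges to minute 12 to minute 77, minute 99 to minute 120, minute 151 to minute 190.
minute 75 to minute 122 ∩ B → minute 75 to minute 77, minute 99 to minute 120.
minute 123 to minute 167 ∩ B → minute 151 to minute 167.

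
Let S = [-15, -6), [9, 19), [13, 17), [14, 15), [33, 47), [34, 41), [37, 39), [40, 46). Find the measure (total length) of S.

33

Merged: [-15, -6), [9, 19), [33, 47).
Lengths: 9 + 10 + 14 = 33.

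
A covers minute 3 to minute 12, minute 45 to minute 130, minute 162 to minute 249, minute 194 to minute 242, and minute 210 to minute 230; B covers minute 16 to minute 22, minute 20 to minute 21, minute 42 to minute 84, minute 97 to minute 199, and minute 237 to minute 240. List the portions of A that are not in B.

minute 3 to minute 12, minute 84 to minute 97, minute 199 to minute 237, minute 240 to minute 249

Merge the first list: minute 3 to minute 12, minute 45 to minute 130, minute 162 to minute 249.
Merge the second list: minute 16 to minute 22, minute 42 to minute 84, minute 97 to minute 199, minute 237 to minute 240.
minute 3 to minute 12: nothing removed.
minute 45 to minute 130 \ B = minute 84 to minute 97.
minute 162 to minute 249 \ B = minute 199 to minute 237, minute 240 to minute 249.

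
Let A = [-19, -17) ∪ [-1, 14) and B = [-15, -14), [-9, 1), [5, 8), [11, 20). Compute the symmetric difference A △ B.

[-19, -17) ∪ [-15, -14) ∪ [-9, -1) ∪ [1, 5) ∪ [8, 11) ∪ [14, 20)

Only in the first: [-19, -17), [1, 5), [8, 11).
Only in the second: [-15, -14), [-9, -1), [14, 20).
Together these are the periods covered by exactly one.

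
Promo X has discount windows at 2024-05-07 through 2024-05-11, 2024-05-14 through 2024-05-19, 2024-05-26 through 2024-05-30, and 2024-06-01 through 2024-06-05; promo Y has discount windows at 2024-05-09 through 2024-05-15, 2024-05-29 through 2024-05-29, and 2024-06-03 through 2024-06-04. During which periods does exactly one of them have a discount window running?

2024-05-07 through 2024-05-08, 2024-05-12 through 2024-05-13, 2024-05-16 through 2024-05-19, 2024-05-26 through 2024-05-28, 2024-05-30 through 2024-05-30, 2024-06-01 through 2024-06-02, 2024-06-05 through 2024-06-05

Only in the first: 2024-05-07 through 2024-05-08, 2024-05-16 through 2024-05-19, 2024-05-26 through 2024-05-28, 2024-05-30 through 2024-05-30, 2024-06-01 through 2024-06-02, 2024-06-05 through 2024-06-05.
Only in the second: 2024-05-12 through 2024-05-13.
Together these are the periods covered by exactly one.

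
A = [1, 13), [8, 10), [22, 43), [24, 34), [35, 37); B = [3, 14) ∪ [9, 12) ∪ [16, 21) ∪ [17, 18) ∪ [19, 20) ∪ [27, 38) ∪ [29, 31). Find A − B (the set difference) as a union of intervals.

[1, 3) ∪ [22, 27) ∪ [38, 43)

A, merged: [1, 13), [22, 43).
B, merged: [3, 14), [16, 21), [27, 38).
[1, 13) \ B = [1, 3).
[22, 43) \ B = [22, 27), [38, 43).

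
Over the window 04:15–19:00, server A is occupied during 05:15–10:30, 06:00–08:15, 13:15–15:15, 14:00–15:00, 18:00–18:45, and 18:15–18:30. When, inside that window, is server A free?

After merging, the occupied span is 05:15–10:30, 13:15–15:15, 18:00–18:45.
Gaps within 04:15–19:00: 04:15–05:15, 10:30–13:15, 15:15–18:00, 18:45–19:00.

04:15–05:15, 10:30–13:15, 15:15–18:00, 18:45–19:00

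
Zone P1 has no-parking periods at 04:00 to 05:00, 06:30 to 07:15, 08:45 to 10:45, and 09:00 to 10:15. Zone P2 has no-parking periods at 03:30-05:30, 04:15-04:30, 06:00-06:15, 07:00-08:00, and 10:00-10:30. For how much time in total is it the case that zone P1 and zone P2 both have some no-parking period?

1 h 45 min

A, merged: 04:00–05:00, 06:30–07:15, 08:45–10:45.
B, merged: 03:30–05:30, 06:00–06:15, 07:00–08:00, 10:00–10:30.
A ∩ B = 04:00–05:00, 07:00–07:15, 10:00–10:30.
Total: 1 h + 15 min + 30 min = 1 h 45 min.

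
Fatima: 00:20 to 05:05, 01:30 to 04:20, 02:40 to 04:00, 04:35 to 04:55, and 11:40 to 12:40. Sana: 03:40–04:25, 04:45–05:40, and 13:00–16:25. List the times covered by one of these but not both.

Merge the first list: 00:20-05:05, 11:40-12:40.
Only in the first: 00:20-03:40, 04:25-04:45, 11:40-12:40.
Only in the second: 05:05-05:40, 13:00-16:25.
Together these are the periods covered by exactly one.

00:20-03:40, 04:25-04:45, 05:05-05:40, 11:40-12:40, 13:00-16:25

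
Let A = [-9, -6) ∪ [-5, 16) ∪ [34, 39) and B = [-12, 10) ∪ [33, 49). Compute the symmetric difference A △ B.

[-12, -9) ∪ [-6, -5) ∪ [10, 16) ∪ [33, 34) ∪ [39, 49)

A \ B = [10, 16).
B \ A = [-12, -9), [-6, -5), [33, 34), [39, 49).
Union of the two gives the symmetric difference.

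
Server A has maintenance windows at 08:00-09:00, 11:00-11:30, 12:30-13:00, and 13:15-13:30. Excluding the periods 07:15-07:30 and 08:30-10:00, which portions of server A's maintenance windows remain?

08:00–08:30, 11:00–11:30, 12:30–13:00, 13:15–13:30

08:00–09:00 with B removed leaves 08:00–08:30.
11:00–11:30 is untouched.
12:30–13:00 is untouched.
13:15–13:30 is untouched.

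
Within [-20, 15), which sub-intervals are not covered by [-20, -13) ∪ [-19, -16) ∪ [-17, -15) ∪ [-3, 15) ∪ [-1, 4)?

After merging, the occupied span is [-20, -13), [-3, 15).
Complement within [-20, 15): [-13, -3).

[-13, -3)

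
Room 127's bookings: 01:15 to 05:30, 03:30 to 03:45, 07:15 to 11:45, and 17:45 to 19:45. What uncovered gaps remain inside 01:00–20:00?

The merged coverage is 01:15–05:30, 07:15–11:45, 17:45–19:45.
Uncovered inside 01:00–20:00: 01:00–01:15, 05:30–07:15, 11:45–17:45, 19:45–20:00.

01:00–01:15, 05:30–07:15, 11:45–17:45, 19:45–20:00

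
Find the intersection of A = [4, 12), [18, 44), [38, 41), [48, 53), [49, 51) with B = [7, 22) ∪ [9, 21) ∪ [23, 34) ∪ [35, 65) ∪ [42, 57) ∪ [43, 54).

Merge the first list: [4, 12), [18, 44), [48, 53).
Merge the second list: [7, 22), [23, 34), [35, 65).
[4, 12) overlaps B on [7, 12).
[18, 44) overlaps B on [18, 22), [23, 34), [35, 44).
[48, 53) overlaps B on [48, 53).

[7, 12) ∪ [18, 22) ∪ [23, 34) ∪ [35, 44) ∪ [48, 53)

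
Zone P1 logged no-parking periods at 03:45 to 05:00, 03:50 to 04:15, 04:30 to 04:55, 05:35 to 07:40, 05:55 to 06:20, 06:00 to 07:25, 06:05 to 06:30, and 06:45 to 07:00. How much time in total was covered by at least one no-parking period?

Merged: 03:45–05:00, 05:35–07:40.
Lengths: 1 h 15 min + 2 h 5 min = 3 h 20 min.

3 h 20 min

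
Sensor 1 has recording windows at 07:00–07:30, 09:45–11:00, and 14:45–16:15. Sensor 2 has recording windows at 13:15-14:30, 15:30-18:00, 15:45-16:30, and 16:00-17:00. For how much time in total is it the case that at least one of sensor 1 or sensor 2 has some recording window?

B, merged: 13:15–14:30, 15:30–18:00.
A ∪ B = 07:00–07:30, 09:45–11:00, 13:15–14:30, 14:45–18:00.
Total: 30 min + 1 h 15 min + 1 h 15 min + 3 h 15 min = 6 h 15 min.

6 h 15 min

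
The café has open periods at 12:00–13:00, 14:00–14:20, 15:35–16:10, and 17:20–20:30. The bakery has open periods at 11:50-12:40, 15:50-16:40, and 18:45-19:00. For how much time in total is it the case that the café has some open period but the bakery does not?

3 h 50 min

A \ B = 12:40–13:00, 14:00–14:20, 15:35–15:50, 17:20–18:45, 19:00–20:30.
Total: 20 min + 20 min + 15 min + 1 h 25 min + 1 h 30 min = 3 h 50 min.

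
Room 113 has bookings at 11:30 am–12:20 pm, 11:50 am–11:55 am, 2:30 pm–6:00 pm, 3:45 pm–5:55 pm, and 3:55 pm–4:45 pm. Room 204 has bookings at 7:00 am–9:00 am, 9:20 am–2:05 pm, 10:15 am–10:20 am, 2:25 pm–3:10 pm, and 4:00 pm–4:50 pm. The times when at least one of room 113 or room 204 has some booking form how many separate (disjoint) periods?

3

A, merged: 11:30 am–12:20 pm, 2:30 pm–6:00 pm.
B, merged: 7:00 am–9:00 am, 9:20 am–2:05 pm, 2:25 pm–3:10 pm, 4:00 pm–4:50 pm.
A ∪ B = 7:00 am–9:00 am, 9:20 am–2:05 pm, 2:25 pm–6:00 pm.
That is 3 disjoint pieces.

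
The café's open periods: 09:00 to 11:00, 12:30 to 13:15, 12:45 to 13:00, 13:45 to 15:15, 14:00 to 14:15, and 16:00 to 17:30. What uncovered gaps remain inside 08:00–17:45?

After merging, the occupied span is 09:00-11:00, 12:30-13:15, 13:45-15:15, 16:00-17:30.
Complement within 08:00-17:45: 08:00-09:00, 11:00-12:30, 13:15-13:45, 15:15-16:00, 17:30-17:45.

08:00-09:00, 11:00-12:30, 13:15-13:45, 15:15-16:00, 17:30-17:45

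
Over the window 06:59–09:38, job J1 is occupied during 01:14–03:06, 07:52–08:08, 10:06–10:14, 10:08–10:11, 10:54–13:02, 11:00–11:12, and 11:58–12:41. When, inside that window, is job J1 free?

The merged coverage is 01:14-03:06, 07:52-08:08, 10:06-10:14, 10:54-13:02.
Uncovered inside 06:59-09:38: 06:59-07:52, 08:08-09:38.

06:59-07:52, 08:08-09:38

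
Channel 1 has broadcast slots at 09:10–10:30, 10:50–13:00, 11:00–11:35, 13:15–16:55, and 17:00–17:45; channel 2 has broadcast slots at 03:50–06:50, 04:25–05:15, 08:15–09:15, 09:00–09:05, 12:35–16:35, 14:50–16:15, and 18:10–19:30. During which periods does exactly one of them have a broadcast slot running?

03:50-06:50, 08:15-09:10, 09:15-10:30, 10:50-12:35, 13:00-13:15, 16:35-16:55, 17:00-17:45, 18:10-19:30

First set merges to 09:10-10:30, 10:50-13:00, 13:15-16:55, 17:00-17:45.
Second set merges to 03:50-06:50, 08:15-09:15, 12:35-16:35, 18:10-19:30.
Only in the first: 09:15-10:30, 10:50-12:35, 16:35-16:55, 17:00-17:45.
Only in the second: 03:50-06:50, 08:15-09:10, 13:00-13:15, 18:10-19:30.
Together these are the periods covered by exactly one.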